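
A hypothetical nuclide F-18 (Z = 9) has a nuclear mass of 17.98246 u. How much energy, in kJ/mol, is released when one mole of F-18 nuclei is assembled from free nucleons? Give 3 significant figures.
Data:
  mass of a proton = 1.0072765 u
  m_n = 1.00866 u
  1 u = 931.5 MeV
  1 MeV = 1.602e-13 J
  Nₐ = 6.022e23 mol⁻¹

1.45e+10 kJ/mol

Mass of separated nucleons = 9(1.0072765) + 9(1.00866) = 9.0654885 + 9.07794 = 18.1434285 u
Mass defect Δm = 18.1434285 − 17.98246 = 0.1609685 u
Binding energy = Δm·c² = 0.1609685 × 931.5 MeV/u = 149.942 MeV
Per nucleus in joules: 149.942 MeV × 1.602e-13 J/MeV = 2.4021e-11 J
Per mole: 2.4021e-11 J × 6.022e23 mol⁻¹ = 1.4465e+13 J/mol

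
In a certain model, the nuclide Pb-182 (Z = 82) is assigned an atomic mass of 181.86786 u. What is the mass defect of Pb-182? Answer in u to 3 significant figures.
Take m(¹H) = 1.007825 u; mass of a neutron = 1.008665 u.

The nucleus contains 82 protons and 182 − 82 = 100 neutrons.
Mass of separated nucleons = 82(1.007825) + 100(1.008665) = 82.641650 + 100.866500 = 183.508150 u
Mass defect Δm = 183.508150 − 181.86786 = 1.640290 u

1.64 u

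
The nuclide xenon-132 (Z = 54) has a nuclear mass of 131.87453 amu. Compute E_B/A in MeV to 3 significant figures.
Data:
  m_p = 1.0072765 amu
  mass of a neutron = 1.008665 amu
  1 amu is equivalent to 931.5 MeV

8.43 MeV/nucleon

Σm = 54·m_p + 78·m_n = 54.3929310 + 78.675870 = 133.0688010 amu
The mass defect is 133.0688010 − 131.87453 = 1.1942710 amu.
Converting to energy: 1.1942710 amu × 931.5 MeV/amu = 1112.46 MeV
Dividing by A = 132 gives 8.428 MeV per nucleon.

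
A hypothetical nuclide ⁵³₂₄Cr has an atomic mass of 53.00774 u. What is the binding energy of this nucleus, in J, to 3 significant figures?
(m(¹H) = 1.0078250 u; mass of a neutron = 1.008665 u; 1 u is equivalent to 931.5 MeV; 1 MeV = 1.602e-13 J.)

6.44e-11 J

The nucleus contains 24 protons and 53 − 24 = 29 neutrons.
Σm = 24·m(¹H) + 29·m_n = 24.1878000 + 29.251285 = 53.4390850 u
Δm = 53.4390850 − 53.00774 = 0.4313450 u
Binding energy = Δm·c² = 0.4313450 × 931.5 MeV/u = 401.798 MeV
In joules: 401.798 MeV × 1.602e-13 J/MeV = 6.4368e-11 J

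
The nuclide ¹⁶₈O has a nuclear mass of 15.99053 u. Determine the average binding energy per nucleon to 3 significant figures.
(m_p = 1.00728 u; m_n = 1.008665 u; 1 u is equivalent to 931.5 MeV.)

7.98 MeV/nucleon

Mass of separated nucleons = 8(1.00728) + 8(1.008665) = 8.05824 + 8.069320 = 16.127560 u
The mass defect is 16.127560 − 15.99053 = 0.137030 u.
Binding energy = Δm·c² = 0.137030 × 931.5 MeV/u = 127.643 MeV
Dividing by A = 16 gives 7.978 MeV per nucleon.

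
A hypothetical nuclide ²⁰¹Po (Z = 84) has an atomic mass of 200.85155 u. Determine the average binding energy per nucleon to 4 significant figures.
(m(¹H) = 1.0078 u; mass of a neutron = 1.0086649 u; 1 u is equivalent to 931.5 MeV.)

8.423 MeV/nucleon

The nucleus contains 84 protons and 201 − 84 = 117 neutrons.
Total constituent mass: 84 × 1.0078 + 117 × 1.0086649 = 202.6689933 u
The mass defect is 202.6689933 − 200.85155 = 1.8174433 u.
Converting to energy: 1.8174433 u × 931.5 MeV/u = 1692.95 MeV
Per nucleon: 1692.95 / 201 = 8.423 MeV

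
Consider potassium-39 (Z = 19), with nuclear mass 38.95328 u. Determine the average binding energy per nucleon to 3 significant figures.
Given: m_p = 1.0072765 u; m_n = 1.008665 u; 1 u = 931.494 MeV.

8.56 MeV/nucleon

With 19 protons and 20 neutrons (A = 39):
Mass of separated nucleons = 19(1.0072765) + 20(1.008665) = 19.1382535 + 20.173300 = 39.3115535 u
Mass defect Δm = 39.3115535 − 38.95328 = 0.3582735 u
Converting to energy: 0.3582735 u × 931.494 MeV/u = 333.730 MeV
Dividing by A = 39 gives 8.557 MeV per nucleon.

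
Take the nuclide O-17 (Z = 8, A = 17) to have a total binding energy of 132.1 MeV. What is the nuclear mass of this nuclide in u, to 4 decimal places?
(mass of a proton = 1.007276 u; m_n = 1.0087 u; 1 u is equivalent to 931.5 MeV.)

Mass defect = 132.1 MeV / (931.5 MeV/u) = 0.141814 u
Constituent mass = 8(1.007276) + 9(1.0087) = 17.136508 u
Nuclear mass = 17.136508 − 0.141814 = 16.994694 u ≈ 16.9947 u (to 4 decimal places)

16.9947 u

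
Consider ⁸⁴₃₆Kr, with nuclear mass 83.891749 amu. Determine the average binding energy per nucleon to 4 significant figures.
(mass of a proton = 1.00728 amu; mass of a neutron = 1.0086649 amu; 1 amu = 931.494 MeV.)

8.719 MeV/nucleon

Total constituent mass: 36 × 1.00728 + 48 × 1.0086649 = 84.6779952 amu
Mass defect Δm = 84.6779952 − 83.891749 = 0.7862462 amu
Converting to energy: 0.7862462 amu × 931.494 MeV/amu = 732.384 MeV
Dividing by A = 84 gives 8.719 MeV per nucleon.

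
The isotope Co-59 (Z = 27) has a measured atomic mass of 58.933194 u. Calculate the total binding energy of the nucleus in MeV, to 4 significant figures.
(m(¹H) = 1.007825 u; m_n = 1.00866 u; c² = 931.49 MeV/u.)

517.2 MeV

With 27 protons and 32 neutrons (A = 59):
Mass of separated nucleons = 27(1.007825) + 32(1.00866) = 27.211275 + 32.27712 = 59.488395 u
Δm = 59.488395 − 58.933194 = 0.555201 u
E_B = 0.555201 × 931.49 = 517.164 MeV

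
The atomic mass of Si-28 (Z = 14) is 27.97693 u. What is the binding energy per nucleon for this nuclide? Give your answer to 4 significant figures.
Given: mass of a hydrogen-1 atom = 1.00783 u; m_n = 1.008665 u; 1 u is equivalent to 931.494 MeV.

8.450 MeV/nucleon

The nucleus contains 14 protons and 28 − 14 = 14 neutrons.
Total constituent mass: 14 × 1.00783 + 14 × 1.008665 = 28.230930 u
Δm = 28.230930 − 27.97693 = 0.254000 u
Converting to energy: 0.254000 u × 931.494 MeV/u = 236.599 MeV
BE/A = 236.599 MeV / 28 = 8.450 MeV/nucleon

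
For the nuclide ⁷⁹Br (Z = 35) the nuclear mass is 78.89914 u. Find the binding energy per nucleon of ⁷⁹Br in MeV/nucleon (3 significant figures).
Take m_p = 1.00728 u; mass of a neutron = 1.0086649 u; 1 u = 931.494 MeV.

8.69 MeV/nucleon

With 35 protons and 44 neutrons (A = 79):
Total constituent mass: 35 × 1.00728 + 44 × 1.0086649 = 79.6360556 u
Mass defect Δm = 79.6360556 − 78.89914 = 0.7369156 u
Converting to energy: 0.7369156 u × 931.494 MeV/u = 686.432 MeV
Per nucleon: 686.432 / 79 = 8.689 MeV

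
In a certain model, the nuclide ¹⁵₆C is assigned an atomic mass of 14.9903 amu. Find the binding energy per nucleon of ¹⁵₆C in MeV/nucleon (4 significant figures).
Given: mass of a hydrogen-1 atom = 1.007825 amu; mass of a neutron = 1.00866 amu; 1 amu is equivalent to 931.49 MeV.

With 6 protons and 9 neutrons (A = 15):
Mass of separated nucleons = 6(1.007825) + 9(1.00866) = 6.046950 + 9.07794 = 15.124890 amu
The mass defect is 15.124890 − 14.9903 = 0.134590 amu.
E_B = 0.134590 × 931.49 = 125.369 MeV
Per nucleon: 125.369 / 15 = 8.358 MeV

8.358 MeV/nucleon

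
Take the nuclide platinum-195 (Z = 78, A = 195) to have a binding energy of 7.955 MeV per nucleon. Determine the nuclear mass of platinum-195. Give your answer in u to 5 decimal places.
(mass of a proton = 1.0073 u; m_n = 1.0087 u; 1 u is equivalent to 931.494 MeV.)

Total binding energy = 195 × 7.955 = 1551.225 MeV
Mass defect = 1551.225 MeV / (931.494 MeV/u) = 1.6653086 u
Constituent mass = 78(1.0073) + 117(1.0087) = 196.5873 u
Nuclear mass = 196.5873 − 1.6653086 = 194.9219914 u ≈ 194.92199 u (to 5 decimal places)

194.92199 u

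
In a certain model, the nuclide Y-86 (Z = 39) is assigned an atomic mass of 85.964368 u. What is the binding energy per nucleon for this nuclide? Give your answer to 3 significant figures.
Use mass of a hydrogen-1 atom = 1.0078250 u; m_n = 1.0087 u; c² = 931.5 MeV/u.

8.12 MeV/nucleon

Z = 39, so N = A − Z = 86 − 39 = 47.
Σm = 39·m(¹H) + 47·m_n = 39.3051750 + 47.4089 = 86.7140750 u
The mass defect is 86.7140750 − 85.964368 = 0.7497070 u.
E_B = 0.7497070 × 931.5 = 698.352 MeV
BE/A = 698.352 MeV / 86 = 8.120 MeV/nucleon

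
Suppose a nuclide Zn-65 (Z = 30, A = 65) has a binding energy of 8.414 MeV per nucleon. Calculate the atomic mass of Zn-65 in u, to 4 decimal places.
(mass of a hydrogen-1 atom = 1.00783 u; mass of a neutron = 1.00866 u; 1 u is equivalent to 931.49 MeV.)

Total binding energy = 65 × 8.414 = 546.910 MeV
Mass defect = 546.910 MeV / (931.49 MeV/u) = 0.587135 u
Constituent mass = 30(1.00783) + 35(1.00866) = 65.53800 u
Atomic mass = 65.53800 − 0.587135 = 64.950865 u ≈ 64.9509 u (to 4 decimal places)

64.9509 u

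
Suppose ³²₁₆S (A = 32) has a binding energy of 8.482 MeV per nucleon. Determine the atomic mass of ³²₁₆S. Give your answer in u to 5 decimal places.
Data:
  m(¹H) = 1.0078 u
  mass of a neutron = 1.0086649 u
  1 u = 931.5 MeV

31.97205 u

Total binding energy = 32 × 8.482 = 271.424 MeV
Mass defect = 271.424 MeV / (931.5 MeV/u) = 0.2913838 u
Constituent mass = 16(1.0078) + 16(1.0086649) = 32.2634384 u
Atomic mass = 32.2634384 − 0.2913838 = 31.9720546 u ≈ 31.97205 u (to 5 decimal places)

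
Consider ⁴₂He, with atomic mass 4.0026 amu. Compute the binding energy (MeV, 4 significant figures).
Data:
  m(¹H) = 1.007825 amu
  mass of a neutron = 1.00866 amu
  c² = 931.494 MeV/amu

With 2 protons and 2 neutrons (A = 4):
Σm = 2·m(¹H) + 2·m_n = 2.015650 + 2.01732 = 4.032970 amu
The mass defect is 4.032970 − 4.0026 = 0.030370 amu.
Binding energy = Δm·c² = 0.030370 × 931.494 MeV/amu = 28.2895 MeV

28.29 MeV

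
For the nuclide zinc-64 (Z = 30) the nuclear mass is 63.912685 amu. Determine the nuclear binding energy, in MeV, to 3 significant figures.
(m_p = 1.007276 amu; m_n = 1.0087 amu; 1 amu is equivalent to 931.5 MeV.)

560 MeV

The nucleus contains 30 protons and 64 − 30 = 34 neutrons.
Total constituent mass: 30 × 1.007276 + 34 × 1.0087 = 64.514080 amu
The mass defect is 64.514080 − 63.912685 = 0.601395 amu.
E_B = 0.601395 × 931.5 = 560.199 MeV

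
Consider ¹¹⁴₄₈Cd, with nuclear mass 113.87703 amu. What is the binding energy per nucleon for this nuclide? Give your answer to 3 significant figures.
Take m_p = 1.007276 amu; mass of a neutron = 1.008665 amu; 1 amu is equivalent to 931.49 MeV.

8.53 MeV/nucleon

Z = 48, so N = A − Z = 114 − 48 = 66.
Σm = 48·m_p + 66·m_n = 48.349248 + 66.571890 = 114.921138 amu
The mass defect is 114.921138 − 113.87703 = 1.044108 amu.
E_B = 1.044108 × 931.49 = 972.576 MeV
Per nucleon: 972.576 / 114 = 8.531 MeV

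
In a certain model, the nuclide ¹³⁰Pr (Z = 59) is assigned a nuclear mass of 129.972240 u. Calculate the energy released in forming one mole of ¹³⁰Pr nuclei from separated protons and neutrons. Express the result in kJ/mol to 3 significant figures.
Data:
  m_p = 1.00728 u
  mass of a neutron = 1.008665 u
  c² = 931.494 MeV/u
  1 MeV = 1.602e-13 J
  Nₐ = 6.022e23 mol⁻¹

With 59 protons and 71 neutrons (A = 130):
Total constituent mass: 59 × 1.00728 + 71 × 1.008665 = 131.044735 u
Δm = 131.044735 − 129.972240 = 1.072495 u
Converting to energy: 1.072495 u × 931.494 MeV/u = 999.023 MeV
Per nucleus in joules: 999.023 MeV × 1.602e-13 J/MeV = 1.6004e-10 J
Per mole: 1.6004e-10 J × 6.022e23 mol⁻¹ = 9.6376e+13 J/mol

9.64e+10 kJ/mol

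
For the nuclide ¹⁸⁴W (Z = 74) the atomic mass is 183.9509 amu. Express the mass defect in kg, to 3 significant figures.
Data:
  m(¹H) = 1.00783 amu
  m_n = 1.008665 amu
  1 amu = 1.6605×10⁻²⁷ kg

2.63e-27 kg

The nucleus contains 74 protons and 184 − 74 = 110 neutrons.
Mass of separated nucleons = 74(1.00783) + 110(1.008665) = 74.57942 + 110.953150 = 185.532570 amu
The mass defect is 185.532570 − 183.9509 = 1.581670 amu.
In SI units: 1.581670 amu × 1.6605×10⁻²⁷ kg/amu = 2.6264e-27 kg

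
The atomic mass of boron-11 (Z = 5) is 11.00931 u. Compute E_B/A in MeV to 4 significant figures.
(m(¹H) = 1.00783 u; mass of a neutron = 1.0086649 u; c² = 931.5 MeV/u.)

6.929 MeV/nucleon

Z = 5, so N = A − Z = 11 − 5 = 6.
Total constituent mass: 5 × 1.00783 + 6 × 1.0086649 = 11.0911394 u
The mass defect is 11.0911394 − 11.00931 = 0.0818294 u.
Converting to energy: 0.0818294 u × 931.5 MeV/u = 76.2241 MeV
BE/A = 76.2241 MeV / 11 = 6.929 MeV/nucleon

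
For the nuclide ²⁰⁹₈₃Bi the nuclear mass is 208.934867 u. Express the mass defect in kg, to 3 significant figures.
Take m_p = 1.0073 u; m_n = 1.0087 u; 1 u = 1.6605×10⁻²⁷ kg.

2.93e-27 kg

With 83 protons and 126 neutrons (A = 209):
Mass of separated nucleons = 83(1.0073) + 126(1.0087) = 83.6059 + 127.0962 = 210.7021 u
The mass defect is 210.7021 − 208.934867 = 1.767233 u.
In SI units: 1.767233 u × 1.6605×10⁻²⁷ kg/u = 2.9345e-27 kg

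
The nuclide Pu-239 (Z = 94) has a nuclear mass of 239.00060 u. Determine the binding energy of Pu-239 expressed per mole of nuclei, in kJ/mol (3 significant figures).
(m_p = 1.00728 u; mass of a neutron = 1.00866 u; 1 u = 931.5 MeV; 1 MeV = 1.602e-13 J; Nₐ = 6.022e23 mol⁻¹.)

1.74e+11 kJ/mol

Σm = 94·m_p + 145·m_n = 94.68432 + 146.25570 = 240.94002 u
Mass defect Δm = 240.94002 − 239.00060 = 1.93942 u
Converting to energy: 1.93942 u × 931.5 MeV/u = 1806.57 MeV
Per nucleus in joules: 1806.57 MeV × 1.602e-13 J/MeV = 2.8941e-10 J
Per mole: 2.8941e-10 J × 6.022e23 mol⁻¹ = 1.7428e+14 J/mol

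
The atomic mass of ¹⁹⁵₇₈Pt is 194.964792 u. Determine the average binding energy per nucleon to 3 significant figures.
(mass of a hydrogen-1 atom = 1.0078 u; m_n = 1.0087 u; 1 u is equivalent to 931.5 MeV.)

7.94 MeV/nucleon

With 78 protons and 117 neutrons (A = 195):
Mass of separated nucleons = 78(1.0078) + 117(1.0087) = 78.6084 + 118.0179 = 196.6263 u
Δm = 196.6263 − 194.964792 = 1.661508 u
Converting to energy: 1.661508 u × 931.5 MeV/u = 1547.69 MeV
BE/A = 1547.69 MeV / 195 = 7.937 MeV/nucleon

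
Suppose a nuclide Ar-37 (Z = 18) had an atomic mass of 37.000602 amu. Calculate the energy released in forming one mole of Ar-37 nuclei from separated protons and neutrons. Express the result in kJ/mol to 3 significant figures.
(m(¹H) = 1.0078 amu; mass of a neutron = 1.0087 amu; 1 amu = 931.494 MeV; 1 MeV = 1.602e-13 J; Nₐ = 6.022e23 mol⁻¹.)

2.74e+10 kJ/mol

Σm = 18·m(¹H) + 19·m_n = 18.1404 + 19.1653 = 37.3057 amu
Mass defect Δm = 37.3057 − 37.000602 = 0.305098 amu
E_B = 0.305098 × 931.494 = 284.197 MeV
Per nucleus in joules: 284.197 MeV × 1.602e-13 J/MeV = 4.5528e-11 J
Per mole: 4.5528e-11 J × 6.022e23 mol⁻¹ = 2.7417e+13 J/mol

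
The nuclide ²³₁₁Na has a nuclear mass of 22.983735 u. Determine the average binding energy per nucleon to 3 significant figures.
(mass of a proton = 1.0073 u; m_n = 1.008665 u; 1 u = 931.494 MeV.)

Mass of separated nucleons = 11(1.0073) + 12(1.008665) = 11.0803 + 12.103980 = 23.184280 u
Δm = 23.184280 − 22.983735 = 0.200545 u
Binding energy = Δm·c² = 0.200545 × 931.494 MeV/u = 186.806 MeV
Dividing by A = 23 gives 8.122 MeV per nucleon.

8.12 MeV/nucleon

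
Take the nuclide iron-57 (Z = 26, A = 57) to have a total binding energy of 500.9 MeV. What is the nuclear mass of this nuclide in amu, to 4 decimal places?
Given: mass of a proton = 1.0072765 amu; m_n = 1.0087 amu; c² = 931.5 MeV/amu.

Mass defect = 500.9 MeV / (931.5 MeV/amu) = 0.537735 amu
Constituent mass = 26(1.0072765) + 31(1.0087) = 57.4588890 amu
Nuclear mass = 57.4588890 − 0.537735 = 56.9211540 amu ≈ 56.9212 amu (to 4 decimal places)

56.9212 amu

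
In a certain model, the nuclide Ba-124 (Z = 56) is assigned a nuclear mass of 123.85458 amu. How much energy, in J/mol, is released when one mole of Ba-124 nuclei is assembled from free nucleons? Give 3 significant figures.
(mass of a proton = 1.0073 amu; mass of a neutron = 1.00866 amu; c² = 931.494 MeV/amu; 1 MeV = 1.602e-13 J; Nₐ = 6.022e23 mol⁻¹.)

Total constituent mass: 56 × 1.0073 + 68 × 1.00866 = 124.99768 amu
The mass defect is 124.99768 − 123.85458 = 1.14310 amu.
Converting to energy: 1.14310 amu × 931.494 MeV/amu = 1064.79 MeV
Per nucleus in joules: 1064.79 MeV × 1.602e-13 J/MeV = 1.7058e-10 J
Per mole: 1.7058e-10 J × 6.022e23 mol⁻¹ = 1.0272e+14 J/mol

1.03e+14 J/mol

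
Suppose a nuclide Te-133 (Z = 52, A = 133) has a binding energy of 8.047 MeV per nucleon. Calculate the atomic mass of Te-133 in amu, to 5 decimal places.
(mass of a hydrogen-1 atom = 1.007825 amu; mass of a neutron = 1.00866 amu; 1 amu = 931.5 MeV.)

Total binding energy = 133 × 8.047 = 1070.251 MeV
Mass defect = 1070.251 MeV / (931.5 MeV/amu) = 1.1489544 amu
Constituent mass = 52(1.007825) + 81(1.00866) = 134.108360 amu
Atomic mass = 134.108360 − 1.1489544 = 132.9594056 amu ≈ 132.95941 amu (to 5 decimal places)

132.95941 amu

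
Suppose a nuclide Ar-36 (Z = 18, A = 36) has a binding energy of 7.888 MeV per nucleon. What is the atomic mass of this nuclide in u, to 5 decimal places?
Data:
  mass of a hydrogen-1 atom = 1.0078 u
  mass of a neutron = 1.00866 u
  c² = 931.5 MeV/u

35.99143 u

Total binding energy = 36 × 7.888 = 283.968 MeV
Mass defect = 283.968 MeV / (931.5 MeV/u) = 0.3048502 u
Constituent mass = 18(1.0078) + 18(1.00866) = 36.29628 u
Atomic mass = 36.29628 − 0.3048502 = 35.9914298 u ≈ 35.99143 u (to 5 decimal places)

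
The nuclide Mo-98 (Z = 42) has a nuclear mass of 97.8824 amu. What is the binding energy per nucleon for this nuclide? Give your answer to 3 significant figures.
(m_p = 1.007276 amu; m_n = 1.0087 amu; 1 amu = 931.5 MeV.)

8.65 MeV/nucleon

Mass of separated nucleons = 42(1.007276) + 56(1.0087) = 42.305592 + 56.4872 = 98.792792 amu
Mass defect Δm = 98.792792 − 97.8824 = 0.910392 amu
Binding energy = Δm·c² = 0.910392 × 931.5 MeV/amu = 848.030 MeV
BE/A = 848.030 MeV / 98 = 8.653 MeV/nucleon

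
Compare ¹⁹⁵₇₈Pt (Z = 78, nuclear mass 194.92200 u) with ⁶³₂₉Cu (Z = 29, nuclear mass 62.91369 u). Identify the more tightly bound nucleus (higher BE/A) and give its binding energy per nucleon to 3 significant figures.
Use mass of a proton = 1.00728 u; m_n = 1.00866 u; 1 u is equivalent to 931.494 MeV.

¹⁹⁵₇₈Pt: Σm = 78(1.00728) + 117(1.00866) = 196.58106 u; Δm = 1.65906 u; E_B = 1545.4 MeV; E_B/A = 7.925 MeV
⁶³₂₉Cu: Σm = 29(1.00728) + 34(1.00866) = 63.50556 u; Δm = 0.59187 u; E_B = 551.32 MeV; E_B/A = 8.751 MeV
⁶³₂₉Cu has the higher binding energy per nucleon, so it is the more tightly bound nucleus.

⁶³₂₉Cu; 8.75 MeV/nucleon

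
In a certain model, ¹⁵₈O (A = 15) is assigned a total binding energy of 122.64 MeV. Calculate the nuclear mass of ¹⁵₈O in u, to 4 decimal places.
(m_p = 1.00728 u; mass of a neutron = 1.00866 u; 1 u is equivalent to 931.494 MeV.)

Mass defect = 122.64 MeV / (931.494 MeV/u) = 0.131659 u
Constituent mass = 8(1.00728) + 7(1.00866) = 15.11886 u
Nuclear mass = 15.11886 − 0.131659 = 14.987201 u ≈ 14.9872 u (to 4 decimal places)

14.9872 u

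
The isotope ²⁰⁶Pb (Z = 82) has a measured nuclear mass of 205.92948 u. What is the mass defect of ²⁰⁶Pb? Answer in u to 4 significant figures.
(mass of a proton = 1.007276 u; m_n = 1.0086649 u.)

Z = 82, so N = A − Z = 206 − 82 = 124.
Σm = 82·m_p + 124·m_n = 82.596632 + 125.0744476 = 207.6710796 u
Mass defect Δm = 207.6710796 − 205.92948 = 1.7415996 u

1.742 u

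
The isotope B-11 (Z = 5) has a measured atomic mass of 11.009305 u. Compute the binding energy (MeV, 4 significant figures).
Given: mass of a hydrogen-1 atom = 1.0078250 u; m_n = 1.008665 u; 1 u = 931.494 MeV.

76.21 MeV

Z = 5, so N = A − Z = 11 − 5 = 6.
Mass of separated nucleons = 5(1.0078250) + 6(1.008665) = 5.0391250 + 6.051990 = 11.0911150 u
Δm = 11.0911150 − 11.009305 = 0.0818100 u
Binding energy = Δm·c² = 0.0818100 × 931.494 MeV/u = 76.2055 MeV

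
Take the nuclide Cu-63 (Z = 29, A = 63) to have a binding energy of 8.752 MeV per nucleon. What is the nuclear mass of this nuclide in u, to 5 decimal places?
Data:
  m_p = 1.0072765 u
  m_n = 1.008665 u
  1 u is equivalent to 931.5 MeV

62.91371 u

Total binding energy = 63 × 8.752 = 551.376 MeV
Mass defect = 551.376 MeV / (931.5 MeV/u) = 0.5919227 u
Constituent mass = 29(1.0072765) + 34(1.008665) = 63.5056285 u
Nuclear mass = 63.5056285 − 0.5919227 = 62.9137058 u ≈ 62.91371 u (to 5 decimal places)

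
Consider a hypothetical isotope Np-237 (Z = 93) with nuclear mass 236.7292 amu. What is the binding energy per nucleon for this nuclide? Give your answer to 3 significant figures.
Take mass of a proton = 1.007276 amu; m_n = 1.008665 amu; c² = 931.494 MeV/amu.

With 93 protons and 144 neutrons (A = 237):
Σm = 93·m_p + 144·m_n = 93.676668 + 145.247760 = 238.924428 amu
Mass defect Δm = 238.924428 − 236.7292 = 2.195228 amu
Binding energy = Δm·c² = 2.195228 × 931.494 MeV/amu = 2044.84 MeV
BE/A = 2044.84 MeV / 237 = 8.628 MeV/nucleon

8.63 MeV/nucleon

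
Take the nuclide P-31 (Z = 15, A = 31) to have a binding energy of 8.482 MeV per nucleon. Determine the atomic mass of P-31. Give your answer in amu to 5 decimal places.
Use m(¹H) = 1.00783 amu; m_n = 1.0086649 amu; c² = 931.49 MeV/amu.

30.97381 amu

Total binding energy = 31 × 8.482 = 262.942 MeV
Mass defect = 262.942 MeV / (931.49 MeV/amu) = 0.2822811 amu
Constituent mass = 15(1.00783) + 16(1.0086649) = 31.2560884 amu
Atomic mass = 31.2560884 − 0.2822811 = 30.9738073 amu ≈ 30.97381 amu (to 5 decimal places)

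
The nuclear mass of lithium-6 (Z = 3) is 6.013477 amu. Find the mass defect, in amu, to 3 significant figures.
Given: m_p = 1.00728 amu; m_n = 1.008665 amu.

0.0344 amu

Σm = 3·m_p + 3·m_n = 3.02184 + 3.025995 = 6.047835 amu
The mass defect is 6.047835 − 6.013477 = 0.034358 amu.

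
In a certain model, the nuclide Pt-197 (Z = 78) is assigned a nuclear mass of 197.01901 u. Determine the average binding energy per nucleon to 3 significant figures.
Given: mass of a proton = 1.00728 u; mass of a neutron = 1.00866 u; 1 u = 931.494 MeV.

The nucleus contains 78 protons and 197 − 78 = 119 neutrons.
Σm = 78·m_p + 119·m_n = 78.56784 + 120.03054 = 198.59838 u
The mass defect is 198.59838 − 197.01901 = 1.57937 u.
Binding energy = Δm·c² = 1.57937 × 931.494 MeV/u = 1471.17 MeV
BE/A = 1471.17 MeV / 197 = 7.468 MeV/nucleon

7.47 MeV/nucleon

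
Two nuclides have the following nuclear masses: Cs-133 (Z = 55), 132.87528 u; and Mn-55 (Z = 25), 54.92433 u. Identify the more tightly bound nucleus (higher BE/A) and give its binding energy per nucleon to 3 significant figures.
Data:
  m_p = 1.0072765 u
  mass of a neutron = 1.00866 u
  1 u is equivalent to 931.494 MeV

Cs-133: Σm = 55(1.0072765) + 78(1.00866) = 134.0756875 u; Δm = 1.2004075 u; E_B = 1118.17 MeV; E_B/A = 8.407 MeV
Mn-55: Σm = 25(1.0072765) + 30(1.00866) = 55.4417125 u; Δm = 0.5173825 u; E_B = 481.94 MeV; E_B/A = 8.763 MeV
Mn-55 has the higher binding energy per nucleon, so it is the more tightly bound nucleus.

Mn-55; 8.76 MeV/nucleon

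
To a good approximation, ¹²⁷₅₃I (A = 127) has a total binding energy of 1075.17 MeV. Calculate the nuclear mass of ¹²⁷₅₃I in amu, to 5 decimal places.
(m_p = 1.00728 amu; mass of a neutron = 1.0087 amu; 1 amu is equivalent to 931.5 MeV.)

126.87540 amu

Mass defect = 1075.17 MeV / (931.5 MeV/amu) = 1.1542351 amu
Constituent mass = 53(1.00728) + 74(1.0087) = 128.02964 amu
Nuclear mass = 128.02964 − 1.1542351 = 126.8754049 amu ≈ 126.87540 amu (to 5 decimal places)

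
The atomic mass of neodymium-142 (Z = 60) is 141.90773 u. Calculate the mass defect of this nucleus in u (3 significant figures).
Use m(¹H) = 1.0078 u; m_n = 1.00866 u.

1.27 u

Z = 60, so N = A − Z = 142 − 60 = 82.
Mass of separated nucleons = 60(1.0078) + 82(1.00866) = 60.4680 + 82.71012 = 143.17812 u
Mass defect Δm = 143.17812 − 141.90773 = 1.27039 u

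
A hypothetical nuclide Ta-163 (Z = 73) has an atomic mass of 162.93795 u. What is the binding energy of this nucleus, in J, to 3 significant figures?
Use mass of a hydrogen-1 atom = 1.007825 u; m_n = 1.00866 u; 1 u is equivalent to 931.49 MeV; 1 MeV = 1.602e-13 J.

With 73 protons and 90 neutrons (A = 163):
Mass of separated nucleons = 73(1.007825) + 90(1.00866) = 73.571225 + 90.77940 = 164.350625 u
The mass defect is 164.350625 − 162.93795 = 1.412675 u.
Binding energy = Δm·c² = 1.412675 × 931.49 MeV/u = 1315.89 MeV
In joules: 1315.89 MeV × 1.602e-13 J/MeV = 2.1081e-10 J

2.11e-10 J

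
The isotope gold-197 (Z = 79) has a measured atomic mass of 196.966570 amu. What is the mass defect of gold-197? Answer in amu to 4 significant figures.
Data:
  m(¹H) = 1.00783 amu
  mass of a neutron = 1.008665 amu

1.674 amu

With 79 protons and 118 neutrons (A = 197):
Σm = 79·m(¹H) + 118·m_n = 79.61857 + 119.022470 = 198.641040 amu
The mass defect is 198.641040 − 196.966570 = 1.674470 amu.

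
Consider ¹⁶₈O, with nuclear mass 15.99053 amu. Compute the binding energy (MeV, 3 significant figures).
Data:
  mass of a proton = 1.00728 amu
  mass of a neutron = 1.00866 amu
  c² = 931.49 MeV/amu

128 MeV

Σm = 8·m_p + 8·m_n = 8.05824 + 8.06928 = 16.12752 amu
Δm = 16.12752 − 15.99053 = 0.13699 amu
Binding energy = Δm·c² = 0.13699 × 931.49 MeV/amu = 127.605 MeV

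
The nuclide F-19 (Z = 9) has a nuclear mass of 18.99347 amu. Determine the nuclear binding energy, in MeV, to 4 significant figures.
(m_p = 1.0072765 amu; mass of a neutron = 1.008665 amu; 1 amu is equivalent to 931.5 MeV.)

147.8 MeV

Mass of separated nucleons = 9(1.0072765) + 10(1.008665) = 9.0654885 + 10.086650 = 19.1521385 amu
The mass defect is 19.1521385 − 18.99347 = 0.1586685 amu.
Binding energy = Δm·c² = 0.1586685 × 931.5 MeV/amu = 147.800 MeV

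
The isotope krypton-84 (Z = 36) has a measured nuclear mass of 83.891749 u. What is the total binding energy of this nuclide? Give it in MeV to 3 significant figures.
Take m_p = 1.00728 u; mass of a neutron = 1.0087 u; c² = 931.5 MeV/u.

734 MeV

Mass of separated nucleons = 36(1.00728) + 48(1.0087) = 36.26208 + 48.4176 = 84.67968 u
The mass defect is 84.67968 − 83.891749 = 0.787931 u.
E_B = 0.787931 × 931.5 = 733.958 MeV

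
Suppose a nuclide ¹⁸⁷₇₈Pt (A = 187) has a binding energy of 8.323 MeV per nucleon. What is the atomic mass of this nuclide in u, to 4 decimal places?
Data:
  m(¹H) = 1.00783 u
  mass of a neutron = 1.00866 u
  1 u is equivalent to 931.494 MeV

186.8838 u

Total binding energy = 187 × 8.323 = 1556.401 MeV
Mass defect = 1556.401 MeV / (931.494 MeV/u) = 1.670865 u
Constituent mass = 78(1.00783) + 109(1.00866) = 188.55468 u
Atomic mass = 188.55468 − 1.670865 = 186.883815 u ≈ 186.8838 u (to 4 decimal places)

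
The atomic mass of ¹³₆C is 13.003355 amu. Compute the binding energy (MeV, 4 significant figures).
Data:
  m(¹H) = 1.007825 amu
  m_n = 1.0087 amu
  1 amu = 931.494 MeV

Total constituent mass: 6 × 1.007825 + 7 × 1.0087 = 13.107850 amu
Mass defect Δm = 13.107850 − 13.003355 = 0.104495 amu
Converting to energy: 0.104495 amu × 931.494 MeV/amu = 97.3365 MeV

97.34 MeV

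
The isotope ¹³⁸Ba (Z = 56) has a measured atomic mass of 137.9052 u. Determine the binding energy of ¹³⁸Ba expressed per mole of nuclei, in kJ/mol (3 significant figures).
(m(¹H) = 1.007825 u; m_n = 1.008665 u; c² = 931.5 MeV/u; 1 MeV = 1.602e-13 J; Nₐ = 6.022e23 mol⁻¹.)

Total constituent mass: 56 × 1.007825 + 82 × 1.008665 = 139.148730 u
The mass defect is 139.148730 − 137.9052 = 1.243530 u.
Binding energy = Δm·c² = 1.243530 × 931.5 MeV/u = 1158.35 MeV
Per nucleus in joules: 1158.35 MeV × 1.602e-13 J/MeV = 1.8557e-10 J
Per mole: 1.8557e-10 J × 6.022e23 mol⁻¹ = 1.1175e+14 J/mol

1.12e+11 kJ/mol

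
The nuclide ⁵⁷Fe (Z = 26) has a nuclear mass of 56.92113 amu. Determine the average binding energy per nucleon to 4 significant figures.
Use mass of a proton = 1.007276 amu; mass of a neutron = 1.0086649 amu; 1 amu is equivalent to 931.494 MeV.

Z = 26, so N = A − Z = 57 − 26 = 31.
Σm = 26·m_p + 31·m_n = 26.189176 + 31.2686119 = 57.4577879 amu
The mass defect is 57.4577879 − 56.92113 = 0.5366579 amu.
Converting to energy: 0.5366579 amu × 931.494 MeV/amu = 499.894 MeV
BE/A = 499.894 MeV / 57 = 8.770 MeV/nucleon

8.770 MeV/nucleon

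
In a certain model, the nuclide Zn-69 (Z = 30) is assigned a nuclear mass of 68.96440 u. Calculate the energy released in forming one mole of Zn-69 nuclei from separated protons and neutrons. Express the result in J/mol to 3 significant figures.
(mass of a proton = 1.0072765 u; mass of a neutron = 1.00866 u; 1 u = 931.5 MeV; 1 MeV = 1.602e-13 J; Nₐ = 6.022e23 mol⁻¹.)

5.32e+13 J/mol

The nucleus contains 30 protons and 69 − 30 = 39 neutrons.
Mass of separated nucleons = 30(1.0072765) + 39(1.00866) = 30.2182950 + 39.33774 = 69.5560350 u
Mass defect Δm = 69.5560350 − 68.96440 = 0.5916350 u
E_B = 0.5916350 × 931.5 = 551.108 MeV
Per nucleus in joules: 551.108 MeV × 1.602e-13 J/MeV = 8.8288e-11 J
Per mole: 8.8288e-11 J × 6.022e23 mol⁻¹ = 5.3167e+13 J/mol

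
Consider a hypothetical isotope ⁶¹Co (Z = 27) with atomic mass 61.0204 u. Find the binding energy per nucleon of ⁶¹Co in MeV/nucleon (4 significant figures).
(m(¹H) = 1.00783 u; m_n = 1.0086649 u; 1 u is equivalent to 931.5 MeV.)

7.416 MeV/nucleon

The nucleus contains 27 protons and 61 − 27 = 34 neutrons.
Σm = 27·m(¹H) + 34·m_n = 27.21141 + 34.2946066 = 61.5060166 u
Mass defect Δm = 61.5060166 − 61.0204 = 0.4856166 u
E_B = 0.4856166 × 931.5 = 452.352 MeV
Dividing by A = 61 gives 7.416 MeV per nucleon.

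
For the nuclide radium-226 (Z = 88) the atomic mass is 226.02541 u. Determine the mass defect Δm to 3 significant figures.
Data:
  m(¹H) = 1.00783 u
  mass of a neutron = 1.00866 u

1.86 u

With 88 protons and 138 neutrons (A = 226):
Mass of separated nucleons = 88(1.00783) + 138(1.00866) = 88.68904 + 139.19508 = 227.88412 u
Δm = 227.88412 − 226.02541 = 1.85871 u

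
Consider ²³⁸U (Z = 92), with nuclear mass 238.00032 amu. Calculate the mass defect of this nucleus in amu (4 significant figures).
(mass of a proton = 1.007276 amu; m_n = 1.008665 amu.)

1.934 amu

The nucleus contains 92 protons and 238 − 92 = 146 neutrons.
Total constituent mass: 92 × 1.007276 + 146 × 1.008665 = 239.934482 amu
The mass defect is 239.934482 − 238.00032 = 1.934162 amu.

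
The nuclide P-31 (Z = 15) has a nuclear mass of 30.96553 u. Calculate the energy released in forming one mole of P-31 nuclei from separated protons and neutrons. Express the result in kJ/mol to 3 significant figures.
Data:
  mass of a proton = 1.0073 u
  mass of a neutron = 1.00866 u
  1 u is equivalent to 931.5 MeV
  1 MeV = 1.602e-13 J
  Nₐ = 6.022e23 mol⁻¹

2.54e+10 kJ/mol

Mass of separated nucleons = 15(1.0073) + 16(1.00866) = 15.1095 + 16.13856 = 31.24806 u
Δm = 31.24806 − 30.96553 = 0.28253 u
Converting to energy: 0.28253 u × 931.5 MeV/u = 263.177 MeV
Per nucleus in joules: 263.177 MeV × 1.602e-13 J/MeV = 4.2161e-11 J
Per mole: 4.2161e-11 J × 6.022e23 mol⁻¹ = 2.5389e+13 J/mol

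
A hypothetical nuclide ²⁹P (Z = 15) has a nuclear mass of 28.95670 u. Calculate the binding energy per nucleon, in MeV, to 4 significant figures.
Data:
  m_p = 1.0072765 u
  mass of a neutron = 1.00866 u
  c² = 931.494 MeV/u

8.791 MeV/nucleon

With 15 protons and 14 neutrons (A = 29):
Total constituent mass: 15 × 1.0072765 + 14 × 1.00866 = 29.2303875 u
Mass defect Δm = 29.2303875 − 28.95670 = 0.2736875 u
E_B = 0.2736875 × 931.494 = 254.938 MeV
BE/A = 254.938 MeV / 29 = 8.791 MeV/nucleon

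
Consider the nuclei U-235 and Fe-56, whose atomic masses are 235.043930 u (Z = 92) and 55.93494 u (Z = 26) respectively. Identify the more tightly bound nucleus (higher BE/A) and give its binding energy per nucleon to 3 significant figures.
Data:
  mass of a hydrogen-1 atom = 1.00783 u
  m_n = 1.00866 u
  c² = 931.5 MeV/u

Fe-56; 8.79 MeV/nucleon

U-235: Σm = 92(1.00783) + 143(1.00866) = 236.95874 u; Δm = 1.914810 u; E_B = 1783.6 MeV; E_B/A = 7.590 MeV
Fe-56: Σm = 26(1.00783) + 30(1.00866) = 56.46338 u; Δm = 0.52844 u; E_B = 492.24 MeV; E_B/A = 8.790 MeV
Fe-56 has the higher binding energy per nucleon, so it is the more tightly bound nucleus.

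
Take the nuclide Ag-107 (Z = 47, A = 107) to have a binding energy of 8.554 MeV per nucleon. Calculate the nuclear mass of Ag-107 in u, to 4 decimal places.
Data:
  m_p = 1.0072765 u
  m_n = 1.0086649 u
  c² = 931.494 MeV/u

Total binding energy = 107 × 8.554 = 915.278 MeV
Mass defect = 915.278 MeV / (931.494 MeV/u) = 0.982591 u
Constituent mass = 47(1.0072765) + 60(1.0086649) = 107.8618895 u
Nuclear mass = 107.8618895 − 0.982591 = 106.8792985 u ≈ 106.8793 u (to 4 decimal places)

106.8793 u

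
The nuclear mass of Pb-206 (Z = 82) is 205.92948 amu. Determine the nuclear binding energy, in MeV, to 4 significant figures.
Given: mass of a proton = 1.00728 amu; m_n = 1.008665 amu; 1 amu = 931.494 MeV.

1623 MeV

The nucleus contains 82 protons and 206 − 82 = 124 neutrons.
Total constituent mass: 82 × 1.00728 + 124 × 1.008665 = 207.671420 amu
The mass defect is 207.671420 − 205.92948 = 1.741940 amu.
E_B = 1.741940 × 931.494 = 1622.61 MeV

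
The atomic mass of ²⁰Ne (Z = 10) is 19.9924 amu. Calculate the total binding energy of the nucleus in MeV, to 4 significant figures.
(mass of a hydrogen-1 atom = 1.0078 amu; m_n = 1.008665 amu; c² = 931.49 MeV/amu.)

160.4 MeV

The nucleus contains 10 protons and 20 − 10 = 10 neutrons.
Σm = 10·m(¹H) + 10·m_n = 10.0780 + 10.086650 = 20.164650 amu
The mass defect is 20.164650 − 19.9924 = 0.172250 amu.
Binding energy = Δm·c² = 0.172250 × 931.49 MeV/amu = 160.449 MeV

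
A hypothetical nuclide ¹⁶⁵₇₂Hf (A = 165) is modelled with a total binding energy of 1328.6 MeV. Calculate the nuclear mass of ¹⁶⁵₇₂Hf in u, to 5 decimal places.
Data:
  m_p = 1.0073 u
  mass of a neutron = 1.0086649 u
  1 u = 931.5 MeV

164.90513 u

Mass defect = 1328.6 MeV / (931.5 MeV/u) = 1.4263017 u
Constituent mass = 72(1.0073) + 93(1.0086649) = 166.3314357 u
Nuclear mass = 166.3314357 − 1.4263017 = 164.9051340 u ≈ 164.90513 u (to 5 decimal places)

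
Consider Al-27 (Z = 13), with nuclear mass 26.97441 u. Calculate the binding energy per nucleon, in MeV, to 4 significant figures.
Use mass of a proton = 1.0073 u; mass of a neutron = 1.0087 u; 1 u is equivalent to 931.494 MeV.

Σm = 13·m_p + 14·m_n = 13.0949 + 14.1218 = 27.2167 u
Mass defect Δm = 27.2167 − 26.97441 = 0.24229 u
Converting to energy: 0.24229 u × 931.494 MeV/u = 225.692 MeV
BE/A = 225.692 MeV / 27 = 8.359 MeV/nucleon

8.359 MeV/nucleon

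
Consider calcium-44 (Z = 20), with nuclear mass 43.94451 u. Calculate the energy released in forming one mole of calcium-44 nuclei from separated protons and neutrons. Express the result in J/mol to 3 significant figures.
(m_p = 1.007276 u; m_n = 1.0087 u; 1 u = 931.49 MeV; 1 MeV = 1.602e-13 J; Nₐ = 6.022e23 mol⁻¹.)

Z = 20, so N = A − Z = 44 − 20 = 24.
Mass of separated nucleons = 20(1.007276) + 24(1.0087) = 20.145520 + 24.2088 = 44.354320 u
Δm = 44.354320 − 43.94451 = 0.409810 u
E_B = 0.409810 × 931.49 = 381.734 MeV
Per nucleus in joules: 381.734 MeV × 1.602e-13 J/MeV = 6.1154e-11 J
Per mole: 6.1154e-11 J × 6.022e23 mol⁻¹ = 3.6827e+13 J/mol

3.68e+13 J/mol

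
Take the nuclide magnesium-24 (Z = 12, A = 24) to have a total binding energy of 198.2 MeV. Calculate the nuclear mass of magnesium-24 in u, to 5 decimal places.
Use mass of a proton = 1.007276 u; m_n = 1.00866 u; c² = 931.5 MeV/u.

23.97846 u

Mass defect = 198.2 MeV / (931.5 MeV/u) = 0.2127751 u
Constituent mass = 12(1.007276) + 12(1.00866) = 24.191232 u
Nuclear mass = 24.191232 − 0.2127751 = 23.9784569 u ≈ 23.97846 u (to 5 decimal places)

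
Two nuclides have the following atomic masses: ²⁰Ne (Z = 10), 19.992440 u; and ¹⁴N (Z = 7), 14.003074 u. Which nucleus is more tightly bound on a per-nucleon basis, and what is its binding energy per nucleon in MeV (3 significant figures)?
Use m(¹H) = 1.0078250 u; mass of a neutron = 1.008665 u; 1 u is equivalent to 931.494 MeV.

²⁰Ne: Σm = 10(1.0078250) + 10(1.008665) = 20.1649000 u; Δm = 0.1724600 u; E_B = 160.645 MeV; E_B/A = 8.032 MeV
¹⁴N: Σm = 7(1.0078250) + 7(1.008665) = 14.1154300 u; Δm = 0.1123560 u; E_B = 104.66 MeV; E_B/A = 7.476 MeV
²⁰Ne has the higher binding energy per nucleon, so it is the more tightly bound nucleus.

²⁰Ne; 8.03 MeV/nucleon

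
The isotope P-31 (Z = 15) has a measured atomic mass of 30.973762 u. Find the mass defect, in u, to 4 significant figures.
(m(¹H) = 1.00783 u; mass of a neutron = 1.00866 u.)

0.2822 u

Mass of separated nucleons = 15(1.00783) + 16(1.00866) = 15.11745 + 16.13856 = 31.25601 u
The mass defect is 31.25601 − 30.973762 = 0.282248 u.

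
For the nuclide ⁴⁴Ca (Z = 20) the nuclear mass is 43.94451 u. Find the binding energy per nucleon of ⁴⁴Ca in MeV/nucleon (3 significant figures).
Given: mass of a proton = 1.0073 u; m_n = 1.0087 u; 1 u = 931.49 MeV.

Mass of separated nucleons = 20(1.0073) + 24(1.0087) = 20.1460 + 24.2088 = 44.3548 u
Δm = 44.3548 − 43.94451 = 0.41029 u
Binding energy = Δm·c² = 0.41029 × 931.49 MeV/u = 382.181 MeV
Per nucleon: 382.181 / 44 = 8.686 MeV

8.69 MeV/nucleon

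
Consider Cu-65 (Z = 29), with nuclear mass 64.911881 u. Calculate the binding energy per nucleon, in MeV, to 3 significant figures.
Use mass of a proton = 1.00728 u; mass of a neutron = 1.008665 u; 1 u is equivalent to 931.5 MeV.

Mass of separated nucleons = 29(1.00728) + 36(1.008665) = 29.21112 + 36.311940 = 65.523060 u
Δm = 65.523060 − 64.911881 = 0.611179 u
Binding energy = Δm·c² = 0.611179 × 931.5 MeV/u = 569.313 MeV
BE/A = 569.313 MeV / 65 = 8.759 MeV/nucleon

8.76 MeV/nucleon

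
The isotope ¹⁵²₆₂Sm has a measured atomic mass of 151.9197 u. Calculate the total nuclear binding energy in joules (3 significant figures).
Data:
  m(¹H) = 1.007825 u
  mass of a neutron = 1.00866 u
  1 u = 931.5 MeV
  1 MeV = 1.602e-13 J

Z = 62, so N = A − Z = 152 − 62 = 90.
Total constituent mass: 62 × 1.007825 + 90 × 1.00866 = 153.264550 u
Mass defect Δm = 153.264550 − 151.9197 = 1.344850 u
E_B = 1.344850 × 931.5 = 1252.73 MeV
In joules: 1252.73 MeV × 1.602e-13 J/MeV = 2.0069e-10 J

2.01e-10 J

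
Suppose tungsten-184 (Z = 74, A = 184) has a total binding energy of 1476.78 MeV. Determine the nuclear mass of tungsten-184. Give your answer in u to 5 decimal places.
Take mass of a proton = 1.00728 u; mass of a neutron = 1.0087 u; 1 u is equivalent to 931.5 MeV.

183.91034 u

Mass defect = 1476.78 MeV / (931.5 MeV/u) = 1.5853784 u
Constituent mass = 74(1.00728) + 110(1.0087) = 185.49572 u
Nuclear mass = 185.49572 − 1.5853784 = 183.9103416 u ≈ 183.91034 u (to 5 decimal places)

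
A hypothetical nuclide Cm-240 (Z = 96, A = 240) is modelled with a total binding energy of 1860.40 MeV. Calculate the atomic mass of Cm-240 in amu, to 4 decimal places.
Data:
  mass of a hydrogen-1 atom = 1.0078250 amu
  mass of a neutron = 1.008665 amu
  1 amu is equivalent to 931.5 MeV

240.0018 amu

Mass defect = 1860.40 MeV / (931.5 MeV/amu) = 1.997209 amu
Constituent mass = 96(1.0078250) + 144(1.008665) = 241.9989600 amu
Atomic mass = 241.9989600 − 1.997209 = 240.0017510 amu ≈ 240.0018 amu (to 4 decimal places)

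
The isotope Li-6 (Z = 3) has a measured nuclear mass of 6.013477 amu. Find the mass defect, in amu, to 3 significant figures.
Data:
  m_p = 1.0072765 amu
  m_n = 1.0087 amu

0.0345 amu

With 3 protons and 3 neutrons (A = 6):
Mass of separated nucleons = 3(1.0072765) + 3(1.0087) = 3.0218295 + 3.0261 = 6.0479295 amu
The mass defect is 6.0479295 − 6.013477 = 0.0344525 amu.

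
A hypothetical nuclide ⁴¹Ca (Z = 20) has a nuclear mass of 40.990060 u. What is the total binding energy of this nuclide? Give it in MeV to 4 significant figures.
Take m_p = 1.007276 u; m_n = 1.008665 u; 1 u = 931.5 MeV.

314.3 MeV

Z = 20, so N = A − Z = 41 − 20 = 21.
Mass of separated nucleons = 20(1.007276) + 21(1.008665) = 20.145520 + 21.181965 = 41.327485 u
Mass defect Δm = 41.327485 − 40.990060 = 0.337425 u
Binding energy = Δm·c² = 0.337425 × 931.5 MeV/u = 314.311 MeV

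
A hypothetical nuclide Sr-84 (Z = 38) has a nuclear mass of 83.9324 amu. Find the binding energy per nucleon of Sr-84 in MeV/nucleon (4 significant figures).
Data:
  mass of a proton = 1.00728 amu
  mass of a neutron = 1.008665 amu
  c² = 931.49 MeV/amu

8.237 MeV/nucleon

Mass of separated nucleons = 38(1.00728) + 46(1.008665) = 38.27664 + 46.398590 = 84.675230 amu
The mass defect is 84.675230 − 83.9324 = 0.742830 amu.
Binding energy = Δm·c² = 0.742830 × 931.49 MeV/amu = 691.939 MeV
BE/A = 691.939 MeV / 84 = 8.237 MeV/nucleon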